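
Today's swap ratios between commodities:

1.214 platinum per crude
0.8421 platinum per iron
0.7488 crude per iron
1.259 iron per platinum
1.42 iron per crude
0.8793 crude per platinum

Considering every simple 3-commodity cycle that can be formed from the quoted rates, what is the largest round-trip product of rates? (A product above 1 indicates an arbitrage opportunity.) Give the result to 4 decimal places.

1.1445

crude→platinum→iron→crude: 1.214 × 1.259 × 0.7488 = 1.14449
crude→iron→platinum→crude: 1.42 × 0.8421 × 0.8793 = 1.05145
Maximum is crude→platinum→iron→crude at 1.1445; arbitrage exists.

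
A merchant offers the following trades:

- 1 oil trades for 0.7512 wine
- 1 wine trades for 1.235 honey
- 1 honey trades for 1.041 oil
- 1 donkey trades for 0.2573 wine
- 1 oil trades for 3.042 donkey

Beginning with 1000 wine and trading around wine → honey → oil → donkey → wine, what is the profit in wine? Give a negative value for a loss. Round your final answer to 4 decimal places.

1000 wine × 1.235 = 1235 honey
1235 honey × 1.041 = 1285.635 oil
1285.635 oil × 3.042 = 3910.90167 donkey
3910.90167 donkey × 0.2573 = 1006.274999691 wine
Net change: 1006.274999691 − 1000 = 6.274999691 wine

6.2750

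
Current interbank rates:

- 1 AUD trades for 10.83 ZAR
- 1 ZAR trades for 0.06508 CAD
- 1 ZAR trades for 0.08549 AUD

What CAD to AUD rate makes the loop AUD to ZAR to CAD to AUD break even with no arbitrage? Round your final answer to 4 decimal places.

1.4188

Known legs of the cycle: 10.83 × 0.06508 = 0.7048164
For no arbitrage the full-cycle product must be 1, so the missing rate is 1 / 0.7048164 ≈ 1.418809.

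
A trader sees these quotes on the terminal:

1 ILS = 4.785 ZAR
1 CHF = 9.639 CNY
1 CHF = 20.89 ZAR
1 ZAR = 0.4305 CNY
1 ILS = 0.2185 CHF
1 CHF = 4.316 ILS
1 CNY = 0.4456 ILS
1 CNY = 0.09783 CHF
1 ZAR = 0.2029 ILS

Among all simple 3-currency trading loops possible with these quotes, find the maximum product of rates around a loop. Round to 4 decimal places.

ILS→CHF→CNY→ILS: 0.2185 × 9.639 × 0.4456 = 0.93849
ZAR→ILS→CHF→ZAR: 0.2029 × 0.2185 × 20.89 = 0.92613
ZAR→CNY→ILS→ZAR: 0.4305 × 0.4456 × 4.785 = 0.91791
ZAR→CNY→CHF→ZAR: 0.4305 × 0.09783 × 20.89 = 0.87980
Maximum is ILS→CHF→CNY→ILS at 0.9385; no arbitrage — every cycle loses value.

0.9385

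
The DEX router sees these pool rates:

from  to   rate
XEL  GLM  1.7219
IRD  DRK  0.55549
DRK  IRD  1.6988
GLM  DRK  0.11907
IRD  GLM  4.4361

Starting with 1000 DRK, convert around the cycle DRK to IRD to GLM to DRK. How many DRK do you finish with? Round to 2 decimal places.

1000 DRK × 1.6988 = 1698.8 IRD
1698.8 IRD × 4.4361 = 7536.04668 GLM
7536.04668 GLM × 0.11907 = 897.3170781876 DRK

897.32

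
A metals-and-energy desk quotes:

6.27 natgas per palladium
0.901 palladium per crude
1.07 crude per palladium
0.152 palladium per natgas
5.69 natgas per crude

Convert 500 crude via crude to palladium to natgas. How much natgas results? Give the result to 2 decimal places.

2824.64

500 crude × 0.901 = 450.5 palladium
450.5 palladium × 6.27 = 2824.635 natgas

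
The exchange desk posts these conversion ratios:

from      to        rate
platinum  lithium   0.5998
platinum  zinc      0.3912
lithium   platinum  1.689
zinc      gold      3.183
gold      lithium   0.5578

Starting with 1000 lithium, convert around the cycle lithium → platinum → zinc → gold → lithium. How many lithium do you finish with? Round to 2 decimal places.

1173.12

1000 lithium × 1.689 = 1689 platinum
1689 platinum × 0.3912 = 660.7368 zinc
660.7368 zinc × 3.183 = 2103.1252344 gold
2103.1252344 gold × 0.5578 = 1173.12325574832 lithium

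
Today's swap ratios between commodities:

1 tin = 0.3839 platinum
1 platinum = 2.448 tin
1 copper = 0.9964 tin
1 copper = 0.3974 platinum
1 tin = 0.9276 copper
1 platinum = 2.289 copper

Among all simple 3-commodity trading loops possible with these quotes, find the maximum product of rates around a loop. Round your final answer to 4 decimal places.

tin→copper→platinum→tin: 0.9276 × 0.3974 × 2.448 = 0.90240
tin→platinum→copper→tin: 0.3839 × 2.289 × 0.9964 = 0.87558
Maximum is tin→copper→platinum→tin at 0.9024; no arbitrage — every cycle loses value.

0.9024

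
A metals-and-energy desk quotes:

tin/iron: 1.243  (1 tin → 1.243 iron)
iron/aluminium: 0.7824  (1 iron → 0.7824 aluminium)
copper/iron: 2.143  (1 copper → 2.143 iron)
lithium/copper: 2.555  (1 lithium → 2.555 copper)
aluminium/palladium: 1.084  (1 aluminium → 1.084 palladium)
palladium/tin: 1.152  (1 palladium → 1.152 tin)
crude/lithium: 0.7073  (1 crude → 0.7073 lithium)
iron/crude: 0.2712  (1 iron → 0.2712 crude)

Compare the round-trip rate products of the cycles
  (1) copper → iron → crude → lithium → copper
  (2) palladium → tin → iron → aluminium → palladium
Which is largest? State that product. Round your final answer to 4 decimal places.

(1) 2.143 × 0.2712 × 0.7073 × 2.555 = 1.05028
(2) 1.152 × 1.243 × 0.7824 × 1.084 = 1.21446
Highest is cycle (2) at 1.2145 (>1, arbitrage).

1.2145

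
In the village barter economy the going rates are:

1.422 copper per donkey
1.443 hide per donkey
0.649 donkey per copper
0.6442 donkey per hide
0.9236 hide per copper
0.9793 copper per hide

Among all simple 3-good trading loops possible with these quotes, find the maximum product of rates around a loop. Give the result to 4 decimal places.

0.9171

copper→donkey→hide→copper: 0.649 × 1.443 × 0.9793 = 0.91712
copper→hide→donkey→copper: 0.9236 × 0.6442 × 1.422 = 0.84607
Maximum is copper→donkey→hide→copper at 0.9171; no arbitrage — every cycle loses value.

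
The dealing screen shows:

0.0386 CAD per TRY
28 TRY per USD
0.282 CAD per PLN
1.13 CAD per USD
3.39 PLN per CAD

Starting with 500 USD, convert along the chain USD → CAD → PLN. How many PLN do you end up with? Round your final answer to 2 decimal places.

500 USD × 1.13 = 565 CAD
565 CAD × 3.39 = 1915.35 PLN

1915.35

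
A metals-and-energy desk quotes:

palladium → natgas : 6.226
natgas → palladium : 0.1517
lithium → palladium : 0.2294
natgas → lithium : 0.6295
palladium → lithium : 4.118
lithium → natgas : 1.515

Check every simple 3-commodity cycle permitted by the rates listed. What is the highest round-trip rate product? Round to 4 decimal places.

0.9464

palladium→lithium→natgas→palladium: 4.118 × 1.515 × 0.1517 = 0.94642
palladium→natgas→lithium→palladium: 6.226 × 0.6295 × 0.2294 = 0.89908
Maximum is palladium→lithium→natgas→palladium at 0.9464; no arbitrage — every cycle loses value.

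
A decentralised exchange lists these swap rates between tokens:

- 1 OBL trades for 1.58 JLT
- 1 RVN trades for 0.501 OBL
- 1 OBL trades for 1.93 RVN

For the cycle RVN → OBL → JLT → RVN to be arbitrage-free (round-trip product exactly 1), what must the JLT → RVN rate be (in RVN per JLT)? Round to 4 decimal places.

Known legs of the cycle: 0.501 × 1.58 = 0.79158
For no arbitrage the full-cycle product must be 1, so the missing rate is 1 / 0.79158 ≈ 1.263296.

1.2633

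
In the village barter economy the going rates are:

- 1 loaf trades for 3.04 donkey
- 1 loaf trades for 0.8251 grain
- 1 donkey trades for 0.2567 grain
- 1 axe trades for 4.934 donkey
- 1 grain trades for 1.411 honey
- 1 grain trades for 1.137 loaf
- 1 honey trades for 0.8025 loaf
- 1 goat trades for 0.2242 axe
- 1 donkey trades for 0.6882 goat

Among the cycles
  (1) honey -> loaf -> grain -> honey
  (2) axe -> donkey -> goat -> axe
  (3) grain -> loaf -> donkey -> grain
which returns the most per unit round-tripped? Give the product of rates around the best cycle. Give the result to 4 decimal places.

0.9343

(1) 0.8025 × 0.8251 × 1.411 = 0.93428
(2) 4.934 × 0.6882 × 0.2242 = 0.76129
(3) 1.137 × 3.04 × 0.2567 = 0.88728
Highest is cycle (1) at 0.9343 (≤1, no arbitrage).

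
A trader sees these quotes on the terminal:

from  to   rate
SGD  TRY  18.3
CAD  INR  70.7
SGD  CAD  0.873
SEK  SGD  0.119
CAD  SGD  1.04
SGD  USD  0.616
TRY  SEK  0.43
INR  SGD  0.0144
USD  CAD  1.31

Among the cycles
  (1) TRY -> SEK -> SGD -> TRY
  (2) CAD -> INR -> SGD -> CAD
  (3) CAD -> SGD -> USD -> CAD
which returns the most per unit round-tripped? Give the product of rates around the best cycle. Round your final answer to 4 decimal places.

(1) 0.43 × 0.119 × 18.3 = 0.93641
(2) 70.7 × 0.0144 × 0.873 = 0.88878
(3) 1.04 × 0.616 × 1.31 = 0.83924
Highest is cycle (1) at 0.9364 (≤1, no arbitrage).

0.9364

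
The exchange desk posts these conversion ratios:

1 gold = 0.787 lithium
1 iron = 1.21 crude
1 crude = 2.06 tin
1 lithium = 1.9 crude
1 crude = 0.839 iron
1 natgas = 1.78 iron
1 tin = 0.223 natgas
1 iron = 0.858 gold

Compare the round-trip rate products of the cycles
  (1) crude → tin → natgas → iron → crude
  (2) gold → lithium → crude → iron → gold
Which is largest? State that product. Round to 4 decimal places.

1.0764

(1) 2.06 × 0.223 × 1.78 × 1.21 = 0.98941
(2) 0.787 × 1.9 × 0.839 × 0.858 = 1.07641
Highest is cycle (2) at 1.0764 (>1, arbitrage).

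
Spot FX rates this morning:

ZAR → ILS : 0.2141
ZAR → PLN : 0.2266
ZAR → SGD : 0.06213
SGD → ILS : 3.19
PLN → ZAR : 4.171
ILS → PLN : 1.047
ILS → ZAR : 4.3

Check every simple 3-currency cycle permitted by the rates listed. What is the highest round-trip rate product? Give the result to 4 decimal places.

PLN→ZAR→ILS→PLN: 4.171 × 0.2141 × 1.047 = 0.93498
SGD→ILS→ZAR→SGD: 3.19 × 4.3 × 0.06213 = 0.85224
Maximum is PLN→ZAR→ILS→PLN at 0.9350; no arbitrage — every cycle loses value.

0.9350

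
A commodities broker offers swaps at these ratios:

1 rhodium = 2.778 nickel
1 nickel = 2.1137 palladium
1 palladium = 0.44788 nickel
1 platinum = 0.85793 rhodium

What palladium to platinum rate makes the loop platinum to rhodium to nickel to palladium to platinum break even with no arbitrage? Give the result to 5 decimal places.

0.19851

Known legs of the cycle: 0.85793 × 2.778 × 2.1137 = 5.037643648698
For no arbitrage the full-cycle product must be 1, so the missing rate is 1 / 5.037643648698 ≈ 0.1985055.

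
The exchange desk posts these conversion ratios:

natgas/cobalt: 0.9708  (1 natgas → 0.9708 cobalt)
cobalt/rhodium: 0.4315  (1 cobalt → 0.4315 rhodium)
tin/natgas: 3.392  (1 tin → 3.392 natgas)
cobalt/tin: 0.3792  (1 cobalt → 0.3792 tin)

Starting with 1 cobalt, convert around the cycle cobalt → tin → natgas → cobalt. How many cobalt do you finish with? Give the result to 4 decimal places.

1.2487

1 cobalt × 0.3792 = 0.3792 tin
0.3792 tin × 3.392 = 1.2862464 natgas
1.2862464 natgas × 0.9708 = 1.24868800512 cobalt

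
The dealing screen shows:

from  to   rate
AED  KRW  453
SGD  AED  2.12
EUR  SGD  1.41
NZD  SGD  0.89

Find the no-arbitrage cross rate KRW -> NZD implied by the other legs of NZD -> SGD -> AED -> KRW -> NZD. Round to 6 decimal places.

Known legs of the cycle: 0.89 × 2.12 × 453 = 854.7204
For no arbitrage the full-cycle product must be 1, so the missing rate is 1 / 854.7204 ≈ 0.00116997.

0.001170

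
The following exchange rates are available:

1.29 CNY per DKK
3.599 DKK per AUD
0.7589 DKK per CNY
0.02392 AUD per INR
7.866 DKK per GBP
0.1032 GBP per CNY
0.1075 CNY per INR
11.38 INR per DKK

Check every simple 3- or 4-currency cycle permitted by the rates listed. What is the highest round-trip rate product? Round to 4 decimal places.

DKK→CNY→GBP→DKK: 1.29 × 0.1032 × 7.866 = 1.04718
DKK→INR→CNY→GBP→DKK: 11.38 × 0.1075 × 0.1032 × 7.866 = 0.99308
AUD→DKK→INR→AUD: 3.599 × 11.38 × 0.02392 = 0.97968
DKK→INR→CNY→DKK: 11.38 × 0.1075 × 0.7589 = 0.92840
Maximum is DKK→CNY→GBP→DKK at 1.0472; arbitrage exists.

1.0472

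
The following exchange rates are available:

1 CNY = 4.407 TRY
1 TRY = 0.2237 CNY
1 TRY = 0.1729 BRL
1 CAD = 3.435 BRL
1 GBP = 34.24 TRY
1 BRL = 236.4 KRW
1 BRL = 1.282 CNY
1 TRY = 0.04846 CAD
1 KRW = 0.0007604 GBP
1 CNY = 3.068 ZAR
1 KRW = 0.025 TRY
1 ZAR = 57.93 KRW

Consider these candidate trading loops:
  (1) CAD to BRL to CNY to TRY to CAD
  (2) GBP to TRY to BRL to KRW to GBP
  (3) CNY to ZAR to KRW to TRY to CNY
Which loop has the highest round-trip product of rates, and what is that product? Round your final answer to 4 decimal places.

(1) 3.435 × 1.282 × 4.407 × 0.04846 = 0.94046
(2) 34.24 × 0.1729 × 236.4 × 0.0007604 = 1.06419
(3) 3.068 × 57.93 × 0.025 × 0.2237 = 0.99395
Highest is cycle (2) at 1.0642 (>1, arbitrage).

1.0642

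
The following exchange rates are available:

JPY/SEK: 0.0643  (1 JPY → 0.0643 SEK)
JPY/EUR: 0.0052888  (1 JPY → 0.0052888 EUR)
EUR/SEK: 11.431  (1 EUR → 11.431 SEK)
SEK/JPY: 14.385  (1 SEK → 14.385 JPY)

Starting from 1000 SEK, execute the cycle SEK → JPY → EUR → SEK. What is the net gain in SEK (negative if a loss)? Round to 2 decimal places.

-130.34

1000 SEK × 14.385 = 14385 JPY
14385 JPY × 0.0052888 = 76.079388 EUR
76.079388 EUR × 11.431 = 869.663484228 SEK
Net change: 869.663484228 − 1000 = -130.336515772 SEK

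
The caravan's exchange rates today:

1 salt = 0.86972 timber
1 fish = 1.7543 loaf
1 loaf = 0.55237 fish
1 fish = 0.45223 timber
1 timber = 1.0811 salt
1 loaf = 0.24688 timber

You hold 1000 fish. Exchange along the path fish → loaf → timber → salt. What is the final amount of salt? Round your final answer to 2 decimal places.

1000 fish × 1.7543 = 1754.3 loaf
1754.3 loaf × 0.24688 = 433.101584 timber
433.101584 timber × 1.0811 = 468.2261224624 salt

468.23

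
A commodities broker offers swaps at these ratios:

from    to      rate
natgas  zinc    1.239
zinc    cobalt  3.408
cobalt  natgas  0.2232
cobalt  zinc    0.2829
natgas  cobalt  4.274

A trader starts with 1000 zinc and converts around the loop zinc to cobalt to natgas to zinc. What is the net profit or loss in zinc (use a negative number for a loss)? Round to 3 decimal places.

1000 zinc × 3.408 = 3408 cobalt
3408 cobalt × 0.2232 = 760.6656 natgas
760.6656 natgas × 1.239 = 942.4646784 zinc
Net change: 942.4646784 − 1000 = -57.5353216 zinc

-57.535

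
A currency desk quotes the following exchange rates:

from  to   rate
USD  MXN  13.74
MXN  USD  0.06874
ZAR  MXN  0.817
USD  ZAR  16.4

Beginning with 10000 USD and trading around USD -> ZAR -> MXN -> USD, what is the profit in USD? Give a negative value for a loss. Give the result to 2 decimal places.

10000 USD × 16.4 = 164000 ZAR
164000 ZAR × 0.817 = 133988 MXN
133988 MXN × 0.06874 = 9210.33512 USD
Net change: 9210.33512 − 10000 = -789.66488 USD

-789.66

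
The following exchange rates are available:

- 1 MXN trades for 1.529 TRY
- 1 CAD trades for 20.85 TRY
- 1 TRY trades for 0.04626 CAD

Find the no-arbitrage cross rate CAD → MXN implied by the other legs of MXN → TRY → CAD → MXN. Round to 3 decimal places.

Known legs of the cycle: 1.529 × 0.04626 = 0.07073154
For no arbitrage the full-cycle product must be 1, so the missing rate is 1 / 0.07073154 ≈ 14.13796.

14.138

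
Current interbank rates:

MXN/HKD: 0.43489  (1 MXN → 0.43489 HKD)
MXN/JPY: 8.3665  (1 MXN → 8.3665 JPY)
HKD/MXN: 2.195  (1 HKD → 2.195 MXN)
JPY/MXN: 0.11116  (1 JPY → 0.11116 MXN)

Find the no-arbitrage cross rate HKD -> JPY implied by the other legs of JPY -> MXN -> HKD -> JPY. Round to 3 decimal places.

20.686

Known legs of the cycle: 0.11116 × 0.43489 = 0.0483423724
For no arbitrage the full-cycle product must be 1, so the missing rate is 1 / 0.0483423724 ≈ 20.68579.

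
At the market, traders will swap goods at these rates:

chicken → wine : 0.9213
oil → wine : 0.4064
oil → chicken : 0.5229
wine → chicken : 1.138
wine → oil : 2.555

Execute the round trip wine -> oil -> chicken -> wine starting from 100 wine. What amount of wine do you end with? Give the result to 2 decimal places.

100 wine × 2.555 = 255.5 oil
255.5 oil × 0.5229 = 133.60095 chicken
133.60095 chicken × 0.9213 = 123.086555235 wine

123.09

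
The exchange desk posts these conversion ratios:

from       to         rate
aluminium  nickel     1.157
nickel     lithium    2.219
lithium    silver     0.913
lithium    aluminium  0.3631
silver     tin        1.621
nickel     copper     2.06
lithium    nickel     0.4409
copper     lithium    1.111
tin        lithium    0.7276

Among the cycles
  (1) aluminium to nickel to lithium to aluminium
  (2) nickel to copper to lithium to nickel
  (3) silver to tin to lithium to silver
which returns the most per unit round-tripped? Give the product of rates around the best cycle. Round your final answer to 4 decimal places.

1.0768

(1) 1.157 × 2.219 × 0.3631 = 0.93222
(2) 2.06 × 1.111 × 0.4409 = 1.00907
(3) 1.621 × 0.7276 × 0.913 = 1.07683
Highest is cycle (3) at 1.0768 (>1, arbitrage).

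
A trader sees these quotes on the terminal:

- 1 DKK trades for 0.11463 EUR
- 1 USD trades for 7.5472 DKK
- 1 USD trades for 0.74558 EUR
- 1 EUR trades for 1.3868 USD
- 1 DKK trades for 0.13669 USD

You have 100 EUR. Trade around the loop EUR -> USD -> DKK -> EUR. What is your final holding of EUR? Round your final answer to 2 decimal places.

100 EUR × 1.3868 = 138.68 USD
138.68 USD × 7.5472 = 1046.645696 DKK
1046.645696 DKK × 0.11463 = 119.97699613248 EUR

119.98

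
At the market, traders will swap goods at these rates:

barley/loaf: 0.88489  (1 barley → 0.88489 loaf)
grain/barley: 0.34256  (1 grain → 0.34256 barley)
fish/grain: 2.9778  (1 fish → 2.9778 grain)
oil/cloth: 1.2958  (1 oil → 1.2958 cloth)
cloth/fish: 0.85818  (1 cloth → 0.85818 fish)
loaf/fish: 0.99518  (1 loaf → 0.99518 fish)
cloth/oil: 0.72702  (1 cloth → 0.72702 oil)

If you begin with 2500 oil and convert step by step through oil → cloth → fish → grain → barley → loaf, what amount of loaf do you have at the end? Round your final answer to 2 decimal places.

2509.45

2500 oil × 1.2958 = 3239.5 cloth
3239.5 cloth × 0.85818 = 2780.07411 fish
2780.07411 fish × 2.9778 = 8278.504684758 grain
8278.504684758 grain × 0.34256 = 2835.88456481070048 barley
2835.88456481070048 barley × 0.88489 = 2509.4458925553407477472 loaf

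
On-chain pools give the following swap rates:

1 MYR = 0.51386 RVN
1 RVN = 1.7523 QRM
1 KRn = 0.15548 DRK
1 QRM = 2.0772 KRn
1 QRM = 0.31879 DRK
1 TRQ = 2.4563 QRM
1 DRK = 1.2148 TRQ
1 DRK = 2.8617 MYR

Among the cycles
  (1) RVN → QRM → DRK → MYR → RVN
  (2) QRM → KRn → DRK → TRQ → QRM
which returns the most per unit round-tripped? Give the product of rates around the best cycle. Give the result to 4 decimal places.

(1) 1.7523 × 0.31879 × 2.8617 × 0.51386 = 0.82145
(2) 2.0772 × 0.15548 × 1.2148 × 2.4563 = 0.96369
Highest is cycle (2) at 0.9637 (≤1, no arbitrage).

0.9637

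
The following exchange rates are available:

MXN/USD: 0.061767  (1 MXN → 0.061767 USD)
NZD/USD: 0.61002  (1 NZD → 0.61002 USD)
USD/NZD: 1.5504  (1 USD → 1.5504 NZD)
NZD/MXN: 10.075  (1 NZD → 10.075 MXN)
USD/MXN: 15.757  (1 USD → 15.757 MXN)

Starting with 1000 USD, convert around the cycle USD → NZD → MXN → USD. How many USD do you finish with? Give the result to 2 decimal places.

1000 USD × 1.5504 = 1550.4 NZD
1550.4 NZD × 10.075 = 15620.28 MXN
15620.28 MXN × 0.061767 = 964.81783476 USD

964.82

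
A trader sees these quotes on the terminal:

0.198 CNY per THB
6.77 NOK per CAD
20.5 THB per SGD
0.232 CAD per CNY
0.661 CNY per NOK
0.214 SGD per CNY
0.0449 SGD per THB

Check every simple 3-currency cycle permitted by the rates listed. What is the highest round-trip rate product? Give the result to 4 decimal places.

1.0382

CAD→NOK→CNY→CAD: 6.77 × 0.661 × 0.232 = 1.03819
SGD→THB→CNY→SGD: 20.5 × 0.198 × 0.214 = 0.86863
Maximum is CAD→NOK→CNY→CAD at 1.0382; arbitrage exists.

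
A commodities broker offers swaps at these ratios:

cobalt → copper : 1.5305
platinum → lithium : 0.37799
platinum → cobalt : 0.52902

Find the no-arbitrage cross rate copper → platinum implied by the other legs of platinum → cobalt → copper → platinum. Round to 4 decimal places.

Known legs of the cycle: 0.52902 × 1.5305 = 0.80966511
For no arbitrage the full-cycle product must be 1, so the missing rate is 1 / 0.80966511 ≈ 1.235079.

1.2351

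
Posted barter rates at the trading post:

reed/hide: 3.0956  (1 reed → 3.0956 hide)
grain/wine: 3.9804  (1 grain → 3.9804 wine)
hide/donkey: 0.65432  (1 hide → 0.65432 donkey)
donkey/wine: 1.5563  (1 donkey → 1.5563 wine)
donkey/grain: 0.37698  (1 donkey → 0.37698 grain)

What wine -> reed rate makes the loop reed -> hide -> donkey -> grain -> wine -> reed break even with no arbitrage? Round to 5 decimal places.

Known legs of the cycle: 3.0956 × 0.65432 × 0.37698 × 3.9804 = 3.039345424297246464
For no arbitrage the full-cycle product must be 1, so the missing rate is 1 / 3.039345424297246464 ≈ 0.3290182.

0.32902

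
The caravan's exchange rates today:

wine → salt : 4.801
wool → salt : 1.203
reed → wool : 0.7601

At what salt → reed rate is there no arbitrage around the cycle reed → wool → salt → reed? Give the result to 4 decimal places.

Known legs of the cycle: 0.7601 × 1.203 = 0.9144003
For no arbitrage the full-cycle product must be 1, so the missing rate is 1 / 0.9144003 ≈ 1.093613.

1.0936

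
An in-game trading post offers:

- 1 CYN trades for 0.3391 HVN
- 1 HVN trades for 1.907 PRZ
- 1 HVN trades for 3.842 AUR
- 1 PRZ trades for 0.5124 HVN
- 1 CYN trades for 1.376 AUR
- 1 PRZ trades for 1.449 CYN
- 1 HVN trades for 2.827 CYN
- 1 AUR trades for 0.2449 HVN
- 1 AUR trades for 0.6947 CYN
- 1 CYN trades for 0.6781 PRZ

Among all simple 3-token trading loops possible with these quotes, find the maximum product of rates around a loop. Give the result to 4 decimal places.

HVN→CYN→PRZ→HVN: 2.827 × 0.6781 × 0.5124 = 0.98227
AUR→HVN→CYN→AUR: 0.2449 × 2.827 × 1.376 = 0.95265
HVN→PRZ→CYN→HVN: 1.907 × 1.449 × 0.3391 = 0.93702
AUR→CYN→HVN→AUR: 0.6947 × 0.3391 × 3.842 = 0.90507
Maximum is HVN→CYN→PRZ→HVN at 0.9823; no arbitrage — every cycle loses value.

0.9823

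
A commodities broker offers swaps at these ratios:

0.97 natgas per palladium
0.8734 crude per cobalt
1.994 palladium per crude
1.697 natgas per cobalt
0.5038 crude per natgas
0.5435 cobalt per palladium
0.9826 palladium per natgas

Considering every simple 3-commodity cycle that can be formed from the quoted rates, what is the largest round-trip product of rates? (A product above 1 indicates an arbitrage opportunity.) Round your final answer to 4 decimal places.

0.9744

natgas→crude→palladium→natgas: 0.5038 × 1.994 × 0.97 = 0.97444
crude→palladium→cobalt→crude: 1.994 × 0.5435 × 0.8734 = 0.94654
natgas→palladium→cobalt→natgas: 0.9826 × 0.5435 × 1.697 = 0.90627
Maximum is natgas→crude→palladium→natgas at 0.9744; no arbitrage — every cycle loses value.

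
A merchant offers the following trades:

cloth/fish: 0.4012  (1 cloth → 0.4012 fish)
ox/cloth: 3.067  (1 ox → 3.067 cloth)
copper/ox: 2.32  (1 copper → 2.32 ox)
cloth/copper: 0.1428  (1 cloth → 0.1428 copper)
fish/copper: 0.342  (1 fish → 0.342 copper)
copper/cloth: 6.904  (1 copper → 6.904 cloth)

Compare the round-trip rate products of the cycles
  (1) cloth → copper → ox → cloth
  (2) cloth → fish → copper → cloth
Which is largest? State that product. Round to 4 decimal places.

1.0161

(1) 0.1428 × 2.32 × 3.067 = 1.01608
(2) 0.4012 × 0.342 × 6.904 = 0.94730
Highest is cycle (1) at 1.0161 (>1, arbitrage).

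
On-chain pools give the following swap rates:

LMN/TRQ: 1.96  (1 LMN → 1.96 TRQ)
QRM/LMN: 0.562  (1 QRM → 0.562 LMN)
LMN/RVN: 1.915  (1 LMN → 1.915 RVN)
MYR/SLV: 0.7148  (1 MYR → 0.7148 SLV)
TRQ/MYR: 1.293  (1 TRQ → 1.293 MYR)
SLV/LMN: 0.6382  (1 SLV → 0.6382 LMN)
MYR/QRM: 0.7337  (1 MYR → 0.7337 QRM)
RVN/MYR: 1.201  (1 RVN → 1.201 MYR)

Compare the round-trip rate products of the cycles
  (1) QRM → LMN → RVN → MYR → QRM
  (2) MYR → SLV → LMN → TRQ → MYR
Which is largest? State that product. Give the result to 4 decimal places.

(1) 0.562 × 1.915 × 1.201 × 0.7337 = 0.94835
(2) 0.7148 × 0.6382 × 1.96 × 1.293 = 1.15610
Highest is cycle (2) at 1.1561 (>1, arbitrage).

1.1561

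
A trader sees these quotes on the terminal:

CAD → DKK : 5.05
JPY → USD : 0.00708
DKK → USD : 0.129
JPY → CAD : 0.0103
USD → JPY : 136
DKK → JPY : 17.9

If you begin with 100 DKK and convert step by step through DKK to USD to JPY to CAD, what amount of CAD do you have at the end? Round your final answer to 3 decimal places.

100 DKK × 0.129 = 12.9 USD
12.9 USD × 136 = 1754.4 JPY
1754.4 JPY × 0.0103 = 18.07032 CAD

18.070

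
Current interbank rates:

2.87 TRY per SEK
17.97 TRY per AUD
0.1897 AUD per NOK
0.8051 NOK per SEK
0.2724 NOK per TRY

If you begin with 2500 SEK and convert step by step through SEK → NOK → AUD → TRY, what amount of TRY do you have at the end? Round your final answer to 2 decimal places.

6861.28

2500 SEK × 0.8051 = 2012.75 NOK
2012.75 NOK × 0.1897 = 381.818675 AUD
381.818675 AUD × 17.97 = 6861.28158975 TRY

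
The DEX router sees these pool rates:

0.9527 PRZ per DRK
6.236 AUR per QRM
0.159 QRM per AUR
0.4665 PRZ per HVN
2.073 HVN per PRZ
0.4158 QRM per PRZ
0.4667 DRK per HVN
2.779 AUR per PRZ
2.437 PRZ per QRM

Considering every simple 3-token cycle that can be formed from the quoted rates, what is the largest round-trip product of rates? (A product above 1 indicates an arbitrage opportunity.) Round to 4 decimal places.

1.0768

AUR→QRM→PRZ→AUR: 0.159 × 2.437 × 2.779 = 1.07682
DRK→PRZ→HVN→DRK: 0.9527 × 2.073 × 0.4667 = 0.92171
Maximum is AUR→QRM→PRZ→AUR at 1.0768; arbitrage exists.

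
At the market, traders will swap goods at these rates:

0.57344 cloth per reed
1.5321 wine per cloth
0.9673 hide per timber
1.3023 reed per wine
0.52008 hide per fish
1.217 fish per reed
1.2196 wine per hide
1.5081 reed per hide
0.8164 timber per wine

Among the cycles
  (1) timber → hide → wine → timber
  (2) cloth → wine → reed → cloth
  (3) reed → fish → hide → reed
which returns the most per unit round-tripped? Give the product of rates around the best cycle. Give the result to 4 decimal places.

(1) 0.9673 × 1.2196 × 0.8164 = 0.96312
(2) 1.5321 × 1.3023 × 0.57344 = 1.14416
(3) 1.217 × 0.52008 × 1.5081 = 0.95453
Highest is cycle (2) at 1.1442 (>1, arbitrage).

1.1442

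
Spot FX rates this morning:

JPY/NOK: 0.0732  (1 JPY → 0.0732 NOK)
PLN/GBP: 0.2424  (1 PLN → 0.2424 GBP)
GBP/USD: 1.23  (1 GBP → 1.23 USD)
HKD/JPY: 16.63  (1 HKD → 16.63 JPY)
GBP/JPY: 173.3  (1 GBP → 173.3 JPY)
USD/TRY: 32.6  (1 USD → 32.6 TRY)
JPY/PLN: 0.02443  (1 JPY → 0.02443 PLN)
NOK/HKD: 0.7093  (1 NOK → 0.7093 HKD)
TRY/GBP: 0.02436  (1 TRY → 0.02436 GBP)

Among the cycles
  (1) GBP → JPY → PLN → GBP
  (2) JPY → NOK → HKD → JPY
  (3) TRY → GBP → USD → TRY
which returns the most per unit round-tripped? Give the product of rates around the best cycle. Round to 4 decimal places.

(1) 173.3 × 0.02443 × 0.2424 = 1.02625
(2) 0.0732 × 0.7093 × 16.63 = 0.86344
(3) 0.02436 × 1.23 × 32.6 = 0.97679
Highest is cycle (1) at 1.0263 (>1, arbitrage).

1.0263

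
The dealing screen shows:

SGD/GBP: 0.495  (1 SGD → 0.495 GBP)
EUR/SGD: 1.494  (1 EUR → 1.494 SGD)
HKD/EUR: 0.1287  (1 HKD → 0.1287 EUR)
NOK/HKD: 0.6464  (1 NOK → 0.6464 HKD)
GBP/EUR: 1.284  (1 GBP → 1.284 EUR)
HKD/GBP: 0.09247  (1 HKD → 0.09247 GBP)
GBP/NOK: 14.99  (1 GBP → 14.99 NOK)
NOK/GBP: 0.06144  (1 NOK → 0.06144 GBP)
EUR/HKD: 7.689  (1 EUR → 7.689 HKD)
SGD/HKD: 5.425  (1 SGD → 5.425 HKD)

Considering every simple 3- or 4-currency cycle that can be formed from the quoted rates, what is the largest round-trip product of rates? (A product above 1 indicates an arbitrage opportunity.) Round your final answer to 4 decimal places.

HKD→EUR→SGD→HKD: 0.1287 × 1.494 × 5.425 = 1.04311
HKD→GBP→EUR→SGD→HKD: 0.09247 × 1.284 × 1.494 × 5.425 = 0.96231
EUR→SGD→GBP→EUR: 1.494 × 0.495 × 1.284 = 0.94956
HKD→GBP→EUR→HKD: 0.09247 × 1.284 × 7.689 = 0.91293
HKD→GBP→NOK→HKD: 0.09247 × 14.99 × 0.6464 = 0.89599
Maximum is HKD→EUR→SGD→HKD at 1.0431; arbitrage exists.

1.0431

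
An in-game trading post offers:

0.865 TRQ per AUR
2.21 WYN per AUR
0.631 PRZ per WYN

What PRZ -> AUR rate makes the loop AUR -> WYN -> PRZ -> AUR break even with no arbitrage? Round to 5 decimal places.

0.71710

Known legs of the cycle: 2.21 × 0.631 = 1.39451
For no arbitrage the full-cycle product must be 1, so the missing rate is 1 / 1.39451 ≈ 0.7170978.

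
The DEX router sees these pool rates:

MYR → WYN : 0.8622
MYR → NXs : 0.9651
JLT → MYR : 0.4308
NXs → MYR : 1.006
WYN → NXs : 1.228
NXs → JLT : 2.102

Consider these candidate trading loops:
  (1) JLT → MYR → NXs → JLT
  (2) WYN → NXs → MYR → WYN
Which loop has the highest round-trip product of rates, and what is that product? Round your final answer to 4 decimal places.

1.0651

(1) 0.4308 × 0.9651 × 2.102 = 0.87394
(2) 1.228 × 1.006 × 0.8622 = 1.06513
Highest is cycle (2) at 1.0651 (>1, arbitrage).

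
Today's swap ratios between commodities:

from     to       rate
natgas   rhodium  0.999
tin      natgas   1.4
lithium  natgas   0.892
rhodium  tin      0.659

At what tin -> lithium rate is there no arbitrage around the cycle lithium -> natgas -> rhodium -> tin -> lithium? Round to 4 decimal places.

Known legs of the cycle: 0.892 × 0.999 × 0.659 = 0.587240172
For no arbitrage the full-cycle product must be 1, so the missing rate is 1 / 0.587240172 ≈ 1.702881.

1.7029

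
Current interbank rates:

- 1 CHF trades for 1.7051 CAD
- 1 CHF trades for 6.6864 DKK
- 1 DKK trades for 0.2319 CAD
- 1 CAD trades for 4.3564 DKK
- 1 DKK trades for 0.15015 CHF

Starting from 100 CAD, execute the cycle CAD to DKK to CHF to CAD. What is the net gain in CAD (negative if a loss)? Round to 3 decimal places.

100 CAD × 4.3564 = 435.64 DKK
435.64 DKK × 0.15015 = 65.411346 CHF
65.411346 CHF × 1.7051 = 111.5328860646 CAD
Net change: 111.5328860646 − 100 = 11.5328860646 CAD

11.533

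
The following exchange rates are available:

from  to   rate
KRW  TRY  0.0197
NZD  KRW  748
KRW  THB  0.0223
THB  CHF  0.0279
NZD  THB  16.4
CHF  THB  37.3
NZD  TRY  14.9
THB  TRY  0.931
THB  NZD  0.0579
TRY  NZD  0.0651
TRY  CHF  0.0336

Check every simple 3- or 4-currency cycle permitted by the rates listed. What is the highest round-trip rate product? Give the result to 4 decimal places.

1.1668

TRY→CHF→THB→TRY: 0.0336 × 37.3 × 0.931 = 1.16680
NZD→TRY→CHF→THB→NZD: 14.9 × 0.0336 × 37.3 × 0.0579 = 1.08122
NZD→KRW→THB→TRY→NZD: 748 × 0.0223 × 0.931 × 0.0651 = 1.01097
NZD→THB→TRY→NZD: 16.4 × 0.931 × 0.0651 = 0.99397
NZD→KRW→THB→NZD: 748 × 0.0223 × 0.0579 = 0.96580
NZD→KRW→TRY→NZD: 748 × 0.0197 × 0.0651 = 0.95929
Maximum is TRY→CHF→THB→TRY at 1.1668; arbitrage exists.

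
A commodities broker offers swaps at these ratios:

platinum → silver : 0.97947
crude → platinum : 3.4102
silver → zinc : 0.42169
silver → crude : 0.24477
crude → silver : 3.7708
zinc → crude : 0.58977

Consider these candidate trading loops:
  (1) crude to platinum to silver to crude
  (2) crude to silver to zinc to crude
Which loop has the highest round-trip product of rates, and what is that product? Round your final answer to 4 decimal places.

0.9378

(1) 3.4102 × 0.97947 × 0.24477 = 0.81758
(2) 3.7708 × 0.42169 × 0.58977 = 0.93780
Highest is cycle (2) at 0.9378 (≤1, no arbitrage).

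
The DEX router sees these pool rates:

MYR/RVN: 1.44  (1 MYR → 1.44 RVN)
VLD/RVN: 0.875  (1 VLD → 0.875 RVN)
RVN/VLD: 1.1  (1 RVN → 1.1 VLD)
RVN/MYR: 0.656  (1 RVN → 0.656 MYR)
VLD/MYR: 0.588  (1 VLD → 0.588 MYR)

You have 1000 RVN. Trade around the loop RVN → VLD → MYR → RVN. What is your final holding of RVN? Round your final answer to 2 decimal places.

1000 RVN × 1.1 = 1100 VLD
1100 VLD × 0.588 = 646.8 MYR
646.8 MYR × 1.44 = 931.392 RVN

931.39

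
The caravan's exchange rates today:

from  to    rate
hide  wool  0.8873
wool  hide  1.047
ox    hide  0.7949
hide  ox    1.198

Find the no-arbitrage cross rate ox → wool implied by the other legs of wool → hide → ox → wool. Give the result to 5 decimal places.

0.79725

Known legs of the cycle: 1.047 × 1.198 = 1.254306
For no arbitrage the full-cycle product must be 1, so the missing rate is 1 / 1.254306 ≈ 0.7972536.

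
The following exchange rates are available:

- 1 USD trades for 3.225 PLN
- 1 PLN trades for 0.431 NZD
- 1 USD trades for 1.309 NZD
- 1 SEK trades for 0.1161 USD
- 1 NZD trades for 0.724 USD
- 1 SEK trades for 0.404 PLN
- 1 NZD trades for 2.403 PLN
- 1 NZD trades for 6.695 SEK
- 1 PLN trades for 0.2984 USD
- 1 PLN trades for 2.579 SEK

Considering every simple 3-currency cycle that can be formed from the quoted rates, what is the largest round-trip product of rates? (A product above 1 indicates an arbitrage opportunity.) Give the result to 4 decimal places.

PLN→NZD→SEK→PLN: 0.431 × 6.695 × 0.404 = 1.16576
USD→NZD→SEK→USD: 1.309 × 6.695 × 0.1161 = 1.01747
PLN→NZD→USD→PLN: 0.431 × 0.724 × 3.225 = 1.00634
PLN→SEK→USD→PLN: 2.579 × 0.1161 × 3.225 = 0.96564
PLN→USD→NZD→PLN: 0.2984 × 1.309 × 2.403 = 0.93863
Maximum is PLN→NZD→SEK→PLN at 1.1658; arbitrage exists.

1.1658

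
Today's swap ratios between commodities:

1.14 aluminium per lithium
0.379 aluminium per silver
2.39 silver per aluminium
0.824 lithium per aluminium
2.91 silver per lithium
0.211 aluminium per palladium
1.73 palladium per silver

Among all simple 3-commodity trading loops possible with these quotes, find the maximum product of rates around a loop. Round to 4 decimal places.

lithium→silver→aluminium→lithium: 2.91 × 0.379 × 0.824 = 0.90878
silver→palladium→aluminium→silver: 1.73 × 0.211 × 2.39 = 0.87242
Maximum is lithium→silver→aluminium→lithium at 0.9088; no arbitrage — every cycle loses value.

0.9088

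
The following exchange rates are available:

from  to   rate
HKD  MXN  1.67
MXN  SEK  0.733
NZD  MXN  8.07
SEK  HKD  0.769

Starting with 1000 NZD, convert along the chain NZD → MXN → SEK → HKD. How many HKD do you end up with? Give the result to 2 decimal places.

4548.87

1000 NZD × 8.07 = 8070 MXN
8070 MXN × 0.733 = 5915.31 SEK
5915.31 SEK × 0.769 = 4548.87339 HKD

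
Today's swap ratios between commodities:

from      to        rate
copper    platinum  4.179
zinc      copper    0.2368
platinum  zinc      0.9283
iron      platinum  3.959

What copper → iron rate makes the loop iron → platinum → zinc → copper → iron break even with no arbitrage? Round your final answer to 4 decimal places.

1.1491

Known legs of the cycle: 3.959 × 0.9283 × 0.2368 = 0.87027308096
For no arbitrage the full-cycle product must be 1, so the missing rate is 1 / 0.87027308096 ≈ 1.149065.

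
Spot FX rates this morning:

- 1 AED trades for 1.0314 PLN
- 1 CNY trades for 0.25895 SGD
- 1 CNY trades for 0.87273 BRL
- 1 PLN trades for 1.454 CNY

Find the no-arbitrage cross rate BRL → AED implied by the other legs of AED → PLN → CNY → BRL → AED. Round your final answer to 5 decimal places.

0.76406

Known legs of the cycle: 1.0314 × 1.454 × 0.87273 = 1.308794431788
For no arbitrage the full-cycle product must be 1, so the missing rate is 1 / 1.308794431788 ≈ 0.7640619.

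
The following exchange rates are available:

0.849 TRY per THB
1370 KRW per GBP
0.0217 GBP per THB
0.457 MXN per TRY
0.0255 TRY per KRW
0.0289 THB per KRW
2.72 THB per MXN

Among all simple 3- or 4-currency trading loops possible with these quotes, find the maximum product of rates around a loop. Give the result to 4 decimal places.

TRY→MXN→THB→TRY: 0.457 × 2.72 × 0.849 = 1.05534
GBP→KRW→THB→GBP: 1370 × 0.0289 × 0.0217 = 0.85917
Maximum is TRY→MXN→THB→TRY at 1.0553; arbitrage exists.

1.0553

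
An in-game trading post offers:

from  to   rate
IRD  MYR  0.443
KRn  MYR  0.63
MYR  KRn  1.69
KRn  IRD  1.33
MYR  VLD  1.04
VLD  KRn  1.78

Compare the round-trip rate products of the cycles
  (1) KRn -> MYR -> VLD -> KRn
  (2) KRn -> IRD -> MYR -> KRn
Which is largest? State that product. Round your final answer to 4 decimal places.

(1) 0.63 × 1.04 × 1.78 = 1.16626
(2) 1.33 × 0.443 × 1.69 = 0.99573
Highest is cycle (1) at 1.1663 (>1, arbitrage).

1.1663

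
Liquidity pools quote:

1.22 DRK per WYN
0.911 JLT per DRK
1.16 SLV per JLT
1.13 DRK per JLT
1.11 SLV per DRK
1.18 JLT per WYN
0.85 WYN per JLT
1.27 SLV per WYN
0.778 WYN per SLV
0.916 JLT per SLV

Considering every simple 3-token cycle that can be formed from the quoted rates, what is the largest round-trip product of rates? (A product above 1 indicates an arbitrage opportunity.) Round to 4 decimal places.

DRK→SLV→JLT→DRK: 1.11 × 0.916 × 1.13 = 1.14894
SLV→WYN→JLT→SLV: 0.778 × 1.18 × 1.16 = 1.06493
DRK→SLV→WYN→DRK: 1.11 × 0.778 × 1.22 = 1.05357
SLV→JLT→WYN→SLV: 0.916 × 0.85 × 1.27 = 0.98882
DRK→JLT→WYN→DRK: 0.911 × 0.85 × 1.22 = 0.94471
Maximum is DRK→SLV→JLT→DRK at 1.1489; arbitrage exists.

1.1489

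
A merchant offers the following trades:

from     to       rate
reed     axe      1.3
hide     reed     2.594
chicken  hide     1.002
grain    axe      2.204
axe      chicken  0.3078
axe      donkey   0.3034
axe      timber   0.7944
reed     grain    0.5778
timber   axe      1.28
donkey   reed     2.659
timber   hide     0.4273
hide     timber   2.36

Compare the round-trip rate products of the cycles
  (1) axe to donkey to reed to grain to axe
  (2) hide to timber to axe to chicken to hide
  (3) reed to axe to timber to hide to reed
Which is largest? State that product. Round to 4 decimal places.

1.1447

(1) 0.3034 × 2.659 × 0.5778 × 2.204 = 1.02736
(2) 2.36 × 1.28 × 0.3078 × 1.002 = 0.93166
(3) 1.3 × 0.7944 × 0.4273 × 2.594 = 1.14468
Highest is cycle (3) at 1.1447 (>1, arbitrage).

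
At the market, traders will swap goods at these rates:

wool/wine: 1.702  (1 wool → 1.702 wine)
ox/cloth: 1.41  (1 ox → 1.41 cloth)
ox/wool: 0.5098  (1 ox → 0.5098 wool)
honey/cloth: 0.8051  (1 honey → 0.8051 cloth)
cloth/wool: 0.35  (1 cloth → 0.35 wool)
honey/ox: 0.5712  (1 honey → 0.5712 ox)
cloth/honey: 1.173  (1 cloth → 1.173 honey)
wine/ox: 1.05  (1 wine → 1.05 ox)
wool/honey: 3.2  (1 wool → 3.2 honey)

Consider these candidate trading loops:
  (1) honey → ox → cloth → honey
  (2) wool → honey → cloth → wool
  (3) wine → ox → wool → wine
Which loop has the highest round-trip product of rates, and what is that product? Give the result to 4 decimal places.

(1) 0.5712 × 1.41 × 1.173 = 0.94472
(2) 3.2 × 0.8051 × 0.35 = 0.90171
(3) 1.05 × 0.5098 × 1.702 = 0.91106
Highest is cycle (1) at 0.9447 (≤1, no arbitrage).

0.9447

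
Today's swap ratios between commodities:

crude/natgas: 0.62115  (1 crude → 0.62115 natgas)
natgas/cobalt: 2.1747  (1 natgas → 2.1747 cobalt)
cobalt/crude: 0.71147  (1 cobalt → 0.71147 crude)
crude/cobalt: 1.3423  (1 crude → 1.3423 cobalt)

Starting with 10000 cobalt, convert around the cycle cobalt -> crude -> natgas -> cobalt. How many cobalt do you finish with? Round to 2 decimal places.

9610.64

10000 cobalt × 0.71147 = 7114.7 crude
7114.7 crude × 0.62115 = 4419.295905 natgas
4419.295905 natgas × 2.1747 = 9610.6428046035 cobalt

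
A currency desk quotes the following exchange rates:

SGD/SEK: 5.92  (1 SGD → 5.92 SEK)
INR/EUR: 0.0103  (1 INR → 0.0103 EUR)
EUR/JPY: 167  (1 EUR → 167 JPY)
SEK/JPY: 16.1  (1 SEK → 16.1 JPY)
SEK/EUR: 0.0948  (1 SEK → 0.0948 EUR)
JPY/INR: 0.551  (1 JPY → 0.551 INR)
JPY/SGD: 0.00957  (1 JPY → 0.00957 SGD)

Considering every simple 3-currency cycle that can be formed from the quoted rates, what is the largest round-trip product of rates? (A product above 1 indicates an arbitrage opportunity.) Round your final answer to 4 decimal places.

0.9478

EUR→JPY→INR→EUR: 167 × 0.551 × 0.0103 = 0.94778
SEK→JPY→SGD→SEK: 16.1 × 0.00957 × 5.92 = 0.91214
Maximum is EUR→JPY→INR→EUR at 0.9478; no arbitrage — every cycle loses value.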